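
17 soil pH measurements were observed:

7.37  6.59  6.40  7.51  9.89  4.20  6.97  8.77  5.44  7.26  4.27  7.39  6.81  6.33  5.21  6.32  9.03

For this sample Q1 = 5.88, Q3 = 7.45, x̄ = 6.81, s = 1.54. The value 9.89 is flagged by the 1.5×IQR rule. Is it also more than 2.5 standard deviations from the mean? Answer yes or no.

no

z = (9.89 − 6.81) / 1.54 = 2.00.
|z| = 2.00 ≤ 2.5.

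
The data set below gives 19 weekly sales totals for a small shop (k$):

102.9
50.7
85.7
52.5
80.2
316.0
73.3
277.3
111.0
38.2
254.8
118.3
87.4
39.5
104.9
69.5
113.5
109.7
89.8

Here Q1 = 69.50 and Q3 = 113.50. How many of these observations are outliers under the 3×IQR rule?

IQR = 44.00; fences at 69.50 − 132.00 = -62.50 and 113.50 + 132.00 = 245.50.
Outside the cutoffs: 254.8, 277.3, 316.0.

3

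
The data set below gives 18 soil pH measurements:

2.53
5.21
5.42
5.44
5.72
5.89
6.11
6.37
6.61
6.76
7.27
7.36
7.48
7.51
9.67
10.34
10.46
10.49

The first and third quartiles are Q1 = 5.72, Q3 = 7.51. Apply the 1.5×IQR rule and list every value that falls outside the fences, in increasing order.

IQR = Q3 − Q1 = 7.51 − 5.72 = 1.79.
Lower fence = Q1 − 1.5·IQR = 5.72 − 2.685 = 3.035.
Upper fence = Q3 + 1.5·IQR = 7.51 + 2.685 = 10.195.
2.53 < 3.035 → outlier.
10.34 > 10.195 → outlier.
10.46 > 10.195 → outlier.
10.49 > 10.195 → outlier.
All remaining values lie within [3.035, 10.195].

2.53, 10.34, 10.46, 10.49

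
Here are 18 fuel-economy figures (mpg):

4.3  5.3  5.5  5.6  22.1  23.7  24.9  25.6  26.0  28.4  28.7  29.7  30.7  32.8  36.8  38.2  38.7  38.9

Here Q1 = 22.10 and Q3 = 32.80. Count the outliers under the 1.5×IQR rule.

4

IQR = 10.70; fences at 22.10 − 16.05 = 6.05 and 32.80 + 16.05 = 48.85.
Outside the cutoffs: 4.3, 5.3, 5.5, 5.6.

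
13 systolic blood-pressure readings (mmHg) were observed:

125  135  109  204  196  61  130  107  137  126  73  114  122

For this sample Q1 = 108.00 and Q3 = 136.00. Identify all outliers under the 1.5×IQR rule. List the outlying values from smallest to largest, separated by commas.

61, 196, 204

IQR = Q3 − Q1 = 136.00 − 108.00 = 28.00.
Lower fence = Q1 − 1.5·IQR = 108.00 − 42.00 = 66.00.
Upper fence = Q3 + 1.5·IQR = 136.00 + 42.00 = 178.00.
61 < 66.00 → outlier.
196 > 178.00 → outlier.
204 > 178.00 → outlier.
All remaining values lie within [66.00, 178.00].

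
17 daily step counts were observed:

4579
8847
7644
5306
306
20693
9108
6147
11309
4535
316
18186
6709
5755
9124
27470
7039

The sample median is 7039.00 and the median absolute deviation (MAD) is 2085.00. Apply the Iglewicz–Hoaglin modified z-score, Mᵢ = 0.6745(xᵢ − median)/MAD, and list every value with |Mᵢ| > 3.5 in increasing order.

18186, 20693, 27470

|Mᵢ| > 3.5 ⇔ |xᵢ − 7039.00| > 3.5·2085.00/0.6745 = 10819.13.
So outliers lie outside [-3780.13, 17858.13].
18186: M = 3.61 → outlier.
20693: M = 4.42 → outlier.
27470: M = 6.61 → outlier.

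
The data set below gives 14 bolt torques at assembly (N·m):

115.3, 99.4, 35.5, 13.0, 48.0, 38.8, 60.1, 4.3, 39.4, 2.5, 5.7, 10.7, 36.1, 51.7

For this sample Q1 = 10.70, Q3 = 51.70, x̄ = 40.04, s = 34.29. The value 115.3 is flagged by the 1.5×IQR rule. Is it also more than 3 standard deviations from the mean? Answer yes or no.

no

z = (115.3 − 40.04) / 34.29 = 2.19.
|z| = 2.19 ≤ 3.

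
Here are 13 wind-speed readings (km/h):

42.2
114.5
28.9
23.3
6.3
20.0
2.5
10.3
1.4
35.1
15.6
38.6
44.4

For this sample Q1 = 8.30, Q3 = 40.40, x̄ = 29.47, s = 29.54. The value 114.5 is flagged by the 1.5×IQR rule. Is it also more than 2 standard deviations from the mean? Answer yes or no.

yes

z = (114.5 − 29.47) / 29.54 = 2.88.
|z| = 2.88 > 2.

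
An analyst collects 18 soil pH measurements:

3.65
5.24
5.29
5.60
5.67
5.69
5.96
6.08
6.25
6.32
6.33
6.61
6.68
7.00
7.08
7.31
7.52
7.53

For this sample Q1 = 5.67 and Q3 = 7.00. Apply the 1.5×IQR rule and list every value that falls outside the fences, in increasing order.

3.65

IQR = Q3 − Q1 = 7.00 − 5.67 = 1.33.
Lower fence = Q1 − 1.5·IQR = 5.67 − 1.995 = 3.675.
Upper fence = Q3 + 1.5·IQR = 7.00 + 1.995 = 8.995.
3.65 < 3.675 → outlier.
All remaining values lie within [3.675, 8.995].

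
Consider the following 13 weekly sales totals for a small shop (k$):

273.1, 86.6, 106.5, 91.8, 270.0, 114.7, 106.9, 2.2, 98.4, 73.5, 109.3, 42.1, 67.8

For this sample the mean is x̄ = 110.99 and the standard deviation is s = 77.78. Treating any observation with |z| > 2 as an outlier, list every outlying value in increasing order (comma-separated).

270.0, 273.1

Cutoffs at x̄ ± 2s: 110.99 ± 2·77.78 = [-44.57, 266.55].
270.0: z = 2.04, |z| > 2 → outlier.
273.1: z = 2.08, |z| > 2 → outlier.
Every other value lies within [-44.57, 266.55].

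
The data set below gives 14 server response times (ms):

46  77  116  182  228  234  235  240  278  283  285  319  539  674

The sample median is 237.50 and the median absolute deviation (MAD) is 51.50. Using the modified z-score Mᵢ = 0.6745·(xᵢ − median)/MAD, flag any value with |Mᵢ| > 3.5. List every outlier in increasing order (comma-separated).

|Mᵢ| > 3.5 ⇔ |xᵢ − 237.50| > 3.5·51.50/0.6745 = 267.23.
So outliers lie outside [-29.73, 504.73].
539: M = 3.95 → outlier.
674: M = 5.72 → outlier.

539, 674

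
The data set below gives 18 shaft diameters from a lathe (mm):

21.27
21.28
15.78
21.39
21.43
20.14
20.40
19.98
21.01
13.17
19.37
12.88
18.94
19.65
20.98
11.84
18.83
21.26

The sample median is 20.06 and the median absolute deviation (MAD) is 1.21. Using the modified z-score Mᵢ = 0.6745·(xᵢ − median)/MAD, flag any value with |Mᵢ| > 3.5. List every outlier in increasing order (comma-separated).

|Mᵢ| > 3.5 ⇔ |xᵢ − 20.06| > 3.5·1.21/0.6745 = 6.28.
So outliers lie outside [13.78, 26.34].
11.84: M = -4.58 → outlier.
12.88: M = -4.00 → outlier.
13.17: M = -3.84 → outlier.

11.84, 12.88, 13.17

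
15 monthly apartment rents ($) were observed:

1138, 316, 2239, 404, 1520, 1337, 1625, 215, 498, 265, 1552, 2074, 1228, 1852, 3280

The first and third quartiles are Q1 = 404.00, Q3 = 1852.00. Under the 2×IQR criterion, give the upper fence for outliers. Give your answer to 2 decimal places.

IQR = Q3 − Q1 = 1852.00 − 404.00 = 1448.00.
Lower fence = Q1 − 2·IQR = 404.00 − 2896.00 = -2492.00.
Upper fence = Q3 + 2·IQR = 1852.00 + 2896.00 = 4748.00.

4748.00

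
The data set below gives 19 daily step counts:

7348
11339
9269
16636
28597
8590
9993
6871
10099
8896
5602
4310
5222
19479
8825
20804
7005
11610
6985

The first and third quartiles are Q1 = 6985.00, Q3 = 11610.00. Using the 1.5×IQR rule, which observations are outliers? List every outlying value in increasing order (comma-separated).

IQR = Q3 − Q1 = 11610.00 − 6985.00 = 4625.00.
Lower fence = Q1 − 1.5·IQR = 6985.00 − 6937.50 = 47.50.
Upper fence = Q3 + 1.5·IQR = 11610.00 + 6937.50 = 18547.50.
19479 > 18547.50 → outlier.
20804 > 18547.50 → outlier.
28597 > 18547.50 → outlier.
All remaining values lie within [47.50, 18547.50].

19479, 20804, 28597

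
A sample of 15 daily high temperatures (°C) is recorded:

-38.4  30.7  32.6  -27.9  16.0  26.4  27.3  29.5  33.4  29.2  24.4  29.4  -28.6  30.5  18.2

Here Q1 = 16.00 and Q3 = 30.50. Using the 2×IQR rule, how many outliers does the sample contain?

IQR = 14.50; fences at 16.00 − 29.00 = -13.00 and 30.50 + 29.00 = 59.50.
Outside the cutoffs: -38.4, -28.6, -27.9.

3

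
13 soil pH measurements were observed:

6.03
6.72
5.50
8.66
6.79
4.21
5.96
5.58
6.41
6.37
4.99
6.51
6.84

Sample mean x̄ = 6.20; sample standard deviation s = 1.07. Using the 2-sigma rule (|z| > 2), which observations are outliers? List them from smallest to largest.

Cutoffs at x̄ ± 2s: 6.20 ± 2·1.07 = [4.06, 8.34].
8.66: z = 2.30, |z| > 2 → outlier.
Every other value lies within [4.06, 8.34].

8.66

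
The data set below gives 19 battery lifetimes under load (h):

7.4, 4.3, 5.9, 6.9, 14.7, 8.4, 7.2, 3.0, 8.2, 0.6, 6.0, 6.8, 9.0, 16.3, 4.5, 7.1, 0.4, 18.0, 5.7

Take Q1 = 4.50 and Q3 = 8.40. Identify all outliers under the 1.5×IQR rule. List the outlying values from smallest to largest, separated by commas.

14.7, 16.3, 18.0

IQR = Q3 − Q1 = 8.40 − 4.50 = 3.90.
Lower fence = Q1 − 1.5·IQR = 4.50 − 5.85 = -1.35.
Upper fence = Q3 + 1.5·IQR = 8.40 + 5.85 = 14.25.
14.7 > 14.25 → outlier.
16.3 > 14.25 → outlier.
18.0 > 14.25 → outlier.
All remaining values lie within [-1.35, 14.25].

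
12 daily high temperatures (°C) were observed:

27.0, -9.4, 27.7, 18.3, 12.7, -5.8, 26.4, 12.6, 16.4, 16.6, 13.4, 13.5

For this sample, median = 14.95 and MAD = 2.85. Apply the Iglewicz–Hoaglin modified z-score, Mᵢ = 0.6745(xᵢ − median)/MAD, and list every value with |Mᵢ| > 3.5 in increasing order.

|Mᵢ| > 3.5 ⇔ |xᵢ − 14.95| > 3.5·2.85/0.6745 = 14.79.
So outliers lie outside [0.16, 29.74].
-9.4: M = -5.76 → outlier.
-5.8: M = -4.91 → outlier.

-9.4, -5.8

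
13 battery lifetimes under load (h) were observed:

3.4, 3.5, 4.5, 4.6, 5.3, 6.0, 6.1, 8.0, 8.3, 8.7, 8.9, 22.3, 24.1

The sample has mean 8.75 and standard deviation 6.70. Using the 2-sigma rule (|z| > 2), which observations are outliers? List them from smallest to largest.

22.3, 24.1

Cutoffs at x̄ ± 2s: 8.75 ± 2·6.70 = [-4.65, 22.15].
22.3: z = 2.02, |z| > 2 → outlier.
24.1: z = 2.29, |z| > 2 → outlier.
Every other value lies within [-4.65, 22.15].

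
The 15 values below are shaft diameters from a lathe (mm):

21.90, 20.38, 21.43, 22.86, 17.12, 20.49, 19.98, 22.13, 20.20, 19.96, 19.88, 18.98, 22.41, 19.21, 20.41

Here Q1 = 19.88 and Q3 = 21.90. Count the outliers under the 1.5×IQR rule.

0

IQR = 2.02; fences at 19.88 − 3.03 = 16.85 and 21.90 + 3.03 = 24.93.
Every value lies within the cutoffs.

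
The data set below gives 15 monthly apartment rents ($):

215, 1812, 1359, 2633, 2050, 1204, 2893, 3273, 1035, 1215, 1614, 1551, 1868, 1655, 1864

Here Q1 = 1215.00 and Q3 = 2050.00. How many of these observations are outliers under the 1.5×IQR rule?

0

IQR = 835.00; fences at 1215.00 − 1252.50 = -37.50 and 2050.00 + 1252.50 = 3302.50.
Every value lies within the cutoffs.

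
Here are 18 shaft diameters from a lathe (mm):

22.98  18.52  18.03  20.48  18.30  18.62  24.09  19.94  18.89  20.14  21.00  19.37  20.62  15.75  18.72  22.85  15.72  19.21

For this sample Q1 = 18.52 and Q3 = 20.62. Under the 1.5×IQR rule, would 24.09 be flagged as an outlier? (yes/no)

yes

IQR = Q3 − Q1 = 20.62 − 18.52 = 2.10.
Lower fence = Q1 − 1.5·IQR = 18.52 − 3.15 = 15.37.
Upper fence = Q3 + 1.5·IQR = 20.62 + 3.15 = 23.77.
24.09 lies above the upper fence.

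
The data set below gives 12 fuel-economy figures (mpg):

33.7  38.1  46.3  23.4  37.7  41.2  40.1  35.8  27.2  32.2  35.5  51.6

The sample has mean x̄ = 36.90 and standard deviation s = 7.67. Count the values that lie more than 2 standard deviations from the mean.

Cutoffs: x̄ ± 2s = [21.56, 52.24].
Every value lies within the cutoffs.

0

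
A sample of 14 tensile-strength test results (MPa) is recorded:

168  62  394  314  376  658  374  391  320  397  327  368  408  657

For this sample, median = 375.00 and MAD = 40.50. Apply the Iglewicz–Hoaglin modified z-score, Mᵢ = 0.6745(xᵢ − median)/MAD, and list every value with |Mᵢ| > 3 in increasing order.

|Mᵢ| > 3 ⇔ |xᵢ − 375.00| > 3·40.50/0.6745 = 180.13.
So outliers lie outside [194.87, 555.13].
62: M = -5.21 → outlier.
168: M = -3.45 → outlier.
657: M = 4.70 → outlier.
658: M = 4.71 → outlier.

62, 168, 657, 658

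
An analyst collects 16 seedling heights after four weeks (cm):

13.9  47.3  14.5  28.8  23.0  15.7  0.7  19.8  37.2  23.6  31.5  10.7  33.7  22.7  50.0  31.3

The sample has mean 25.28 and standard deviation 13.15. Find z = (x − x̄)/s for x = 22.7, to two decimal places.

z = (22.7 − 25.28) / 13.15 = -0.20.

-0.20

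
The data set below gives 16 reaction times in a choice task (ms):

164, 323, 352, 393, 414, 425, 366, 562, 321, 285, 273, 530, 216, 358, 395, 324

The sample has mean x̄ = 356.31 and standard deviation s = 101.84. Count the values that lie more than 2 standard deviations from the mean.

Cutoffs: x̄ ± 2s = [152.63, 559.99].
Outside the cutoffs: 562.

1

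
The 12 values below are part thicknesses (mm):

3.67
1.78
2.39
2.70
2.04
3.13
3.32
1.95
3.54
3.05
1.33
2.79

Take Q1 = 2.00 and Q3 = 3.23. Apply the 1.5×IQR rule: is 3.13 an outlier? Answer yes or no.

IQR = Q3 − Q1 = 3.23 − 2.00 = 1.23.
Lower fence = Q1 − 1.5·IQR = 2.00 − 1.845 = 0.155.
Upper fence = Q3 + 1.5·IQR = 3.23 + 1.845 = 5.075.
3.13 lies within [0.155, 5.075].

no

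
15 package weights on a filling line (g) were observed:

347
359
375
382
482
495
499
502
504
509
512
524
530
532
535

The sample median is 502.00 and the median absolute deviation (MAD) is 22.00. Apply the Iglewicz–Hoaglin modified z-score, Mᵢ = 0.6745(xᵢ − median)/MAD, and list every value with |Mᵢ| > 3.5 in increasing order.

347, 359, 375, 382

|Mᵢ| > 3.5 ⇔ |xᵢ − 502.00| > 3.5·22.00/0.6745 = 114.16.
So outliers lie outside [387.84, 616.16].
347: M = -4.75 → outlier.
359: M = -4.38 → outlier.
375: M = -3.89 → outlier.
382: M = -3.68 → outlier.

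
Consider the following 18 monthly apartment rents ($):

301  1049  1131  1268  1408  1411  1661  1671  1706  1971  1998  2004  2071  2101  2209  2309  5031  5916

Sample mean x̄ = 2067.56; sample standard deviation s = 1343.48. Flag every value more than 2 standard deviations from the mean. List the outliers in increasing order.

5031, 5916

Cutoffs at x̄ ± 2s: 2067.56 ± 2·1343.48 = [-619.40, 4754.52].
5031: z = 2.21, |z| > 2 → outlier.
5916: z = 2.86, |z| > 2 → outlier.
Every other value lies within [-619.40, 4754.52].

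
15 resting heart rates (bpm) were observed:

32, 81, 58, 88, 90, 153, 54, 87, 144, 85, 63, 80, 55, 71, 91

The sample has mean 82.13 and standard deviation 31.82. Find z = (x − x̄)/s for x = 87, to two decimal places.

0.15

z = (87 − 82.13) / 31.82 = 0.15.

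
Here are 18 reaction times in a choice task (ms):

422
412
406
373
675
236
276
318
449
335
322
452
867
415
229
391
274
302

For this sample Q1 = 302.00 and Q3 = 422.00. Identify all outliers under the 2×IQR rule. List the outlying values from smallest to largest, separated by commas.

IQR = Q3 − Q1 = 422.00 − 302.00 = 120.00.
Lower fence = Q1 − 2·IQR = 302.00 − 240.00 = 62.00.
Upper fence = Q3 + 2·IQR = 422.00 + 240.00 = 662.00.
675 > 662.00 → outlier.
867 > 662.00 → outlier.
All remaining values lie within [62.00, 662.00].

675, 867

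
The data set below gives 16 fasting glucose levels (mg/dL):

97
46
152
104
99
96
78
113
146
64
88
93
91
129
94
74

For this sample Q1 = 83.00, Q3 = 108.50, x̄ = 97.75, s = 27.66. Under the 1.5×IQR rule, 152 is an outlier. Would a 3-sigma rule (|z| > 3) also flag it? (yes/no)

z = (152 − 97.75) / 27.66 = 1.96.
|z| = 1.96 ≤ 3.

no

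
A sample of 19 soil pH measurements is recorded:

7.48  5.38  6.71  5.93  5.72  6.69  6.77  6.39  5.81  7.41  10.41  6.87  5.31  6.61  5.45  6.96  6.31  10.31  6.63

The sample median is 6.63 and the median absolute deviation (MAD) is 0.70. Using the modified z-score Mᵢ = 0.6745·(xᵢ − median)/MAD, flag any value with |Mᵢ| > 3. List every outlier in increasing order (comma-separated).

10.31, 10.41

|Mᵢ| > 3 ⇔ |xᵢ − 6.63| > 3·0.70/0.6745 = 3.11.
So outliers lie outside [3.52, 9.74].
10.31: M = 3.55 → outlier.
10.41: M = 3.64 → outlier.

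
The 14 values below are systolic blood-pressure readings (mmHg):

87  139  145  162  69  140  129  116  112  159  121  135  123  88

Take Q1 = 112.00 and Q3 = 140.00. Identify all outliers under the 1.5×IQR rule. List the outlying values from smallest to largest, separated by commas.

IQR = Q3 − Q1 = 140.00 − 112.00 = 28.00.
Lower fence = Q1 − 1.5·IQR = 112.00 − 42.00 = 70.00.
Upper fence = Q3 + 1.5·IQR = 140.00 + 42.00 = 182.00.
69 < 70.00 → outlier.
All remaining values lie within [70.00, 182.00].

69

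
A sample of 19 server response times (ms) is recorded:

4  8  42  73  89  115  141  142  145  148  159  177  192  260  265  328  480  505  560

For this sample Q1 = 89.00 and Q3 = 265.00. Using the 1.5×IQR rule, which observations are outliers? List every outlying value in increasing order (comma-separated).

IQR = Q3 − Q1 = 265.00 − 89.00 = 176.00.
Lower fence = Q1 − 1.5·IQR = 89.00 − 264.00 = -175.00.
Upper fence = Q3 + 1.5·IQR = 265.00 + 264.00 = 529.00.
560 > 529.00 → outlier.
All remaining values lie within [-175.00, 529.00].

560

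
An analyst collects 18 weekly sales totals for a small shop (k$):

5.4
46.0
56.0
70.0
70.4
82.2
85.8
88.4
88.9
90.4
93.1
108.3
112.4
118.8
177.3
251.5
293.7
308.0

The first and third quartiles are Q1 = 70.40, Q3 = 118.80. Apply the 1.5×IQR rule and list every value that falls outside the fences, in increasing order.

IQR = Q3 − Q1 = 118.80 − 70.40 = 48.40.
Lower fence = Q1 − 1.5·IQR = 70.40 − 72.60 = -2.20.
Upper fence = Q3 + 1.5·IQR = 118.80 + 72.60 = 191.40.
251.5 > 191.40 → outlier.
293.7 > 191.40 → outlier.
308.0 > 191.40 → outlier.
All remaining values lie within [-2.20, 191.40].

251.5, 293.7, 308.0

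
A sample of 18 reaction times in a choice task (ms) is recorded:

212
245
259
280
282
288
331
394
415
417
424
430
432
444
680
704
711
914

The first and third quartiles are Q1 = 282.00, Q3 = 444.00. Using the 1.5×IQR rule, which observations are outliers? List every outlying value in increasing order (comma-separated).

704, 711, 914

IQR = Q3 − Q1 = 444.00 − 282.00 = 162.00.
Lower fence = Q1 − 1.5·IQR = 282.00 − 243.00 = 39.00.
Upper fence = Q3 + 1.5·IQR = 444.00 + 243.00 = 687.00.
704 > 687.00 → outlier.
711 > 687.00 → outlier.
914 > 687.00 → outlier.
All remaining values lie within [39.00, 687.00].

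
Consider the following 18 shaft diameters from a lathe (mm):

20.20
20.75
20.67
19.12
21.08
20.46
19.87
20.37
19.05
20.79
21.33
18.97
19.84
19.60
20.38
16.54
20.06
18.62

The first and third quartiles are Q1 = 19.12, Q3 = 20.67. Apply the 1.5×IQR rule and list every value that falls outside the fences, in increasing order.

16.54

IQR = Q3 − Q1 = 20.67 − 19.12 = 1.55.
Lower fence = Q1 − 1.5·IQR = 19.12 − 2.325 = 16.795.
Upper fence = Q3 + 1.5·IQR = 20.67 + 2.325 = 22.995.
16.54 < 16.795 → outlier.
All remaining values lie within [16.795, 22.995].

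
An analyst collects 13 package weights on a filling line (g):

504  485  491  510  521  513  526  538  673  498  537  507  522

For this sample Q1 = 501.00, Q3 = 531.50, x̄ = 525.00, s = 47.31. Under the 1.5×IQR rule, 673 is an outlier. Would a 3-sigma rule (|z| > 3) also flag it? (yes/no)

z = (673 − 525.00) / 47.31 = 3.13.
|z| = 3.13 > 3.

yes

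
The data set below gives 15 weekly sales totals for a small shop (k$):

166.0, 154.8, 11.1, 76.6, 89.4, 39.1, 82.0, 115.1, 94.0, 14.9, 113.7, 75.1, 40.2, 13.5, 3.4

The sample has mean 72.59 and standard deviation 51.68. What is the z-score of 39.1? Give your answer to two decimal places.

z = (39.1 − 72.59) / 51.68 = -0.65.

-0.65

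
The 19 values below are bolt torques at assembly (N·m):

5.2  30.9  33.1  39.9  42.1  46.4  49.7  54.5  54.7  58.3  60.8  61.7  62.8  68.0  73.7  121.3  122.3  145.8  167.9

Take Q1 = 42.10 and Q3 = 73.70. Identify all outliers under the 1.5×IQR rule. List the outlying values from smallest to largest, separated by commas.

IQR = Q3 − Q1 = 73.70 − 42.10 = 31.60.
Lower fence = Q1 − 1.5·IQR = 42.10 − 47.40 = -5.30.
Upper fence = Q3 + 1.5·IQR = 73.70 + 47.40 = 121.10.
121.3 > 121.10 → outlier.
122.3 > 121.10 → outlier.
145.8 > 121.10 → outlier.
167.9 > 121.10 → outlier.
All remaining values lie within [-5.30, 121.10].

121.3, 122.3, 145.8, 167.9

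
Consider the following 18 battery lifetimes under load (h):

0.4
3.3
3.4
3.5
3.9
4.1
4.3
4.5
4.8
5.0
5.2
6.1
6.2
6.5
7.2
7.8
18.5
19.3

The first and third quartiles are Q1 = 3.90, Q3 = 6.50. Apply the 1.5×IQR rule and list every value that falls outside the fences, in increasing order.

18.5, 19.3

IQR = Q3 − Q1 = 6.50 − 3.90 = 2.60.
Lower fence = Q1 − 1.5·IQR = 3.90 − 3.90 = 0.00.
Upper fence = Q3 + 1.5·IQR = 6.50 + 3.90 = 10.40.
18.5 > 10.40 → outlier.
19.3 > 10.40 → outlier.
All remaining values lie within [0.00, 10.40].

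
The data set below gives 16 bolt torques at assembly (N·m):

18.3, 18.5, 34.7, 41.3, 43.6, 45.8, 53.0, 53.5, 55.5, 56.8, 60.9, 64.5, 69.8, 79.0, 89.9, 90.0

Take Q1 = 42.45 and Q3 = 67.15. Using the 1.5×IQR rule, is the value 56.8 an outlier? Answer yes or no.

IQR = Q3 − Q1 = 67.15 − 42.45 = 24.70.
Lower fence = Q1 − 1.5·IQR = 42.45 − 37.05 = 5.40.
Upper fence = Q3 + 1.5·IQR = 67.15 + 37.05 = 104.20.
56.8 lies within [5.40, 104.20].

no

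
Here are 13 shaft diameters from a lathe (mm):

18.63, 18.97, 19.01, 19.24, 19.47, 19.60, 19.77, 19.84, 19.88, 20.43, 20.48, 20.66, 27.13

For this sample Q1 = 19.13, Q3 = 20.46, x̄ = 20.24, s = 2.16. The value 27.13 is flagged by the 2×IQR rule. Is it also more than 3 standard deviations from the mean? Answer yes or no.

yes

z = (27.13 − 20.24) / 2.16 = 3.19.
|z| = 3.19 > 3.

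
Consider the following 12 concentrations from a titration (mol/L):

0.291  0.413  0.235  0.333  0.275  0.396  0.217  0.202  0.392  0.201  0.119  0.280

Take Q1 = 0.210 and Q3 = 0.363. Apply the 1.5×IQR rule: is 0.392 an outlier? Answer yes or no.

no

IQR = Q3 − Q1 = 0.363 − 0.210 = 0.153.
Lower fence = Q1 − 1.5·IQR = 0.210 − 0.2295 = -0.0195.
Upper fence = Q3 + 1.5·IQR = 0.363 + 0.2295 = 0.5925.
0.392 lies within [-0.0195, 0.5925].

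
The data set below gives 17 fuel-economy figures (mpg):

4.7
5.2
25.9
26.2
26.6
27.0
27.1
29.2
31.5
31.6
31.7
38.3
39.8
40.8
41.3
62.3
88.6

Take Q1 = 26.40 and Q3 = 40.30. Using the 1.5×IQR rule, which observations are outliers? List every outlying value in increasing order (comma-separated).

4.7, 5.2, 62.3, 88.6

IQR = Q3 − Q1 = 40.30 − 26.40 = 13.90.
Lower fence = Q1 − 1.5·IQR = 26.40 − 20.85 = 5.55.
Upper fence = Q3 + 1.5·IQR = 40.30 + 20.85 = 61.15.
4.7 < 5.55 → outlier.
5.2 < 5.55 → outlier.
62.3 > 61.15 → outlier.
88.6 > 61.15 → outlier.
All remaining values lie within [5.55, 61.15].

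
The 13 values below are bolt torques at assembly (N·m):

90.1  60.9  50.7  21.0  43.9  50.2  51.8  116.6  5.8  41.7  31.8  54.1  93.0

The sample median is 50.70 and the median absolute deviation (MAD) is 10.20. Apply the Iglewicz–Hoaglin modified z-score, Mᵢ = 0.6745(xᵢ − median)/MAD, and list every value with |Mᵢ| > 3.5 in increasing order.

|Mᵢ| > 3.5 ⇔ |xᵢ − 50.70| > 3.5·10.20/0.6745 = 52.93.
So outliers lie outside [-2.23, 103.63].
116.6: M = 4.36 → outlier.

116.6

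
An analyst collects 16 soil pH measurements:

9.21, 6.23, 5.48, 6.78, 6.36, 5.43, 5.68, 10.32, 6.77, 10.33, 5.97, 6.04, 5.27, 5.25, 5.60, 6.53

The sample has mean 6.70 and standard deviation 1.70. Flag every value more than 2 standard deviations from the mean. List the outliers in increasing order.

10.32, 10.33

Cutoffs at x̄ ± 2s: 6.70 ± 2·1.70 = [3.30, 10.10].
10.32: z = 2.13, |z| > 2 → outlier.
10.33: z = 2.14, |z| > 2 → outlier.
Every other value lies within [3.30, 10.10].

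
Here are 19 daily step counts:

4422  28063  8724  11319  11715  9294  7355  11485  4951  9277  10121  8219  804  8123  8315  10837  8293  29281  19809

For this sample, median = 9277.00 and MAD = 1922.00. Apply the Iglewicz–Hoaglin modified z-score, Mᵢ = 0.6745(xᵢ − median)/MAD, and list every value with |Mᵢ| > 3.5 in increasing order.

19809, 28063, 29281

|Mᵢ| > 3.5 ⇔ |xᵢ − 9277.00| > 3.5·1922.00/0.6745 = 9973.31.
So outliers lie outside [-696.31, 19250.31].
19809: M = 3.70 → outlier.
28063: M = 6.59 → outlier.
29281: M = 7.02 → outlier.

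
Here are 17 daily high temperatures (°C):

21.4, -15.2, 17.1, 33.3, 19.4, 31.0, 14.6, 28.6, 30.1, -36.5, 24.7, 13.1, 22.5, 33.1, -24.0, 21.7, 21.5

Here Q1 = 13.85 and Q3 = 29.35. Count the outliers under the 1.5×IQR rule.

IQR = 15.50; fences at 13.85 − 23.25 = -9.40 and 29.35 + 23.25 = 52.60.
Outside the cutoffs: -36.5, -24.0, -15.2.

3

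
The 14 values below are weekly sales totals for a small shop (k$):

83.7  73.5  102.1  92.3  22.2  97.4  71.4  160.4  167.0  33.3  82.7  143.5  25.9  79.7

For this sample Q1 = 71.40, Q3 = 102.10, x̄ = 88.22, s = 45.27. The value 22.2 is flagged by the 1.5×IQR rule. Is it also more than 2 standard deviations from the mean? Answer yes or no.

no

z = (22.2 − 88.22) / 45.27 = -1.46.
|z| = 1.46 ≤ 2.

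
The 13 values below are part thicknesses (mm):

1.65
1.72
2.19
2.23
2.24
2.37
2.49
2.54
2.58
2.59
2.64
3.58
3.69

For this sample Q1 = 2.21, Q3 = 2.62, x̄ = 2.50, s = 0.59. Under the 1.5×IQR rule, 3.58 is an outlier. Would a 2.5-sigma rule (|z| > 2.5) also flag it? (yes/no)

z = (3.58 − 2.50) / 0.59 = 1.83.
|z| = 1.83 ≤ 2.5.

no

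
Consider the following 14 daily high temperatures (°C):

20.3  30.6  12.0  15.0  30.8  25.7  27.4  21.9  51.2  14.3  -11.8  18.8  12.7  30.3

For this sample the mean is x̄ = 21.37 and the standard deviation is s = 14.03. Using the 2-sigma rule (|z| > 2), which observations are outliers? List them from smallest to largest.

-11.8, 51.2

Cutoffs at x̄ ± 2s: 21.37 ± 2·14.03 = [-6.69, 49.43].
-11.8: z = -2.36, |z| > 2 → outlier.
51.2: z = 2.13, |z| > 2 → outlier.
Every other value lies within [-6.69, 49.43].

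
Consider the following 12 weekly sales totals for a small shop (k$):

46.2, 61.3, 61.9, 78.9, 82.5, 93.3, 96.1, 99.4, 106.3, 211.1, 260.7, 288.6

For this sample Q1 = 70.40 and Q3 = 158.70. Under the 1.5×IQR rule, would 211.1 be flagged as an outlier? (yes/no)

IQR = Q3 − Q1 = 158.70 − 70.40 = 88.30.
Lower fence = Q1 − 1.5·IQR = 70.40 − 132.45 = -62.05.
Upper fence = Q3 + 1.5·IQR = 158.70 + 132.45 = 291.15.
211.1 lies within [-62.05, 291.15].

no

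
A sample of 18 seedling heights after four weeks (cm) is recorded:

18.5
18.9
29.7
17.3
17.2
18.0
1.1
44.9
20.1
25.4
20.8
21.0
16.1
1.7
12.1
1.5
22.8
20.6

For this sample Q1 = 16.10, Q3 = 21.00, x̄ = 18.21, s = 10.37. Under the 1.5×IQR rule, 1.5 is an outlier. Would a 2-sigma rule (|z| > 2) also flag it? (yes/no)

z = (1.5 − 18.21) / 10.37 = -1.61.
|z| = 1.61 ≤ 2.

no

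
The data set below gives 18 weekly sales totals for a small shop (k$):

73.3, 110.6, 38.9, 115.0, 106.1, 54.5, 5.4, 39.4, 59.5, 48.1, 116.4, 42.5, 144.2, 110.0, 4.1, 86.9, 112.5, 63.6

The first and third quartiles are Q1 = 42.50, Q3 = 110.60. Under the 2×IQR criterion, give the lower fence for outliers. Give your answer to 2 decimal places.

-93.70

IQR = Q3 − Q1 = 110.60 − 42.50 = 68.10.
Lower fence = Q1 − 2·IQR = 42.50 − 136.20 = -93.70.
Upper fence = Q3 + 2·IQR = 110.60 + 136.20 = 246.80.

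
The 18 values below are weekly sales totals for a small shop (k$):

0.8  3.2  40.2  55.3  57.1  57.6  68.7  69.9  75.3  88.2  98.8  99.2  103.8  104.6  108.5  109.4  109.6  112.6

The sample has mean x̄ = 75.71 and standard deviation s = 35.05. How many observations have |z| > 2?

2

Cutoffs: x̄ ± 2s = [5.61, 145.81].
Outside the cutoffs: 0.8, 3.2.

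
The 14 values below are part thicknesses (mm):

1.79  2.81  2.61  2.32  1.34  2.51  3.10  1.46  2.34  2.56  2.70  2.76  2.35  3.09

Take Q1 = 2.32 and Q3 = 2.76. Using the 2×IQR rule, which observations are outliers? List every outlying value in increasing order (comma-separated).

1.34

IQR = Q3 − Q1 = 2.76 − 2.32 = 0.44.
Lower fence = Q1 − 2·IQR = 2.32 − 0.88 = 1.44.
Upper fence = Q3 + 2·IQR = 2.76 + 0.88 = 3.64.
1.34 < 1.44 → outlier.
All remaining values lie within [1.44, 3.64].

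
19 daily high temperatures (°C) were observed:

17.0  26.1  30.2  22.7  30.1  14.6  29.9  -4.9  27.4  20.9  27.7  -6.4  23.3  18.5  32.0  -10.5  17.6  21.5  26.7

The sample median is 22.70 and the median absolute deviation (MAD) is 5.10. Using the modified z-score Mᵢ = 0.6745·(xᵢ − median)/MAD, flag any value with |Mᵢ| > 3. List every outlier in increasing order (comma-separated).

-10.5, -6.4, -4.9

|Mᵢ| > 3 ⇔ |xᵢ − 22.70| > 3·5.10/0.6745 = 22.68.
So outliers lie outside [0.02, 45.38].
-10.5: M = -4.39 → outlier.
-6.4: M = -3.85 → outlier.
-4.9: M = -3.65 → outlier.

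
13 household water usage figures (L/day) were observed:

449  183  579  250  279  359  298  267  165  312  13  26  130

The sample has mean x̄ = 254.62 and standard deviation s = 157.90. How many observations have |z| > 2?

Cutoffs: x̄ ± 2s = [-61.18, 570.42].
Outside the cutoffs: 579.

1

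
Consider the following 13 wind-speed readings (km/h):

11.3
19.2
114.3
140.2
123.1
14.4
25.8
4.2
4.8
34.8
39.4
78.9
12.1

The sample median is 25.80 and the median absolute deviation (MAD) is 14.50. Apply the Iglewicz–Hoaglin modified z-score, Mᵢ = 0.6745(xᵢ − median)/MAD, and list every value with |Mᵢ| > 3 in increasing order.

|Mᵢ| > 3 ⇔ |xᵢ − 25.80| > 3·14.50/0.6745 = 64.49.
So outliers lie outside [-38.69, 90.29].
114.3: M = 4.12 → outlier.
123.1: M = 4.53 → outlier.
140.2: M = 5.32 → outlier.

114.3, 123.1, 140.2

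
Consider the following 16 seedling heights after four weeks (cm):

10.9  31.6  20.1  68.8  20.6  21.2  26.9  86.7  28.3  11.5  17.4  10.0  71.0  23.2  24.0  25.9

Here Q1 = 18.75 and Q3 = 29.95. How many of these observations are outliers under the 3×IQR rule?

IQR = 11.20; fences at 18.75 − 33.60 = -14.85 and 29.95 + 33.60 = 63.55.
Outside the cutoffs: 68.8, 71.0, 86.7.

3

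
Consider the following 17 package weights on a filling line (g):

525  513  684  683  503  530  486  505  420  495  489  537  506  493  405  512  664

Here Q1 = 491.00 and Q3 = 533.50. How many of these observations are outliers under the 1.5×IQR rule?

5

IQR = 42.50; fences at 491.00 − 63.75 = 427.25 and 533.50 + 63.75 = 597.25.
Outside the cutoffs: 405, 420, 664, 683, 684.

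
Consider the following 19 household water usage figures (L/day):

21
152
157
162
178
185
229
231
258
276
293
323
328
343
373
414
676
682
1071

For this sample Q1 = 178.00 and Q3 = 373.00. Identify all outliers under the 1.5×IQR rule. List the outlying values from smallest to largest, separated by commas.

676, 682, 1071

IQR = Q3 − Q1 = 373.00 − 178.00 = 195.00.
Lower fence = Q1 − 1.5·IQR = 178.00 − 292.50 = -114.50.
Upper fence = Q3 + 1.5·IQR = 373.00 + 292.50 = 665.50.
676 > 665.50 → outlier.
682 > 665.50 → outlier.
1071 > 665.50 → outlier.
All remaining values lie within [-114.50, 665.50].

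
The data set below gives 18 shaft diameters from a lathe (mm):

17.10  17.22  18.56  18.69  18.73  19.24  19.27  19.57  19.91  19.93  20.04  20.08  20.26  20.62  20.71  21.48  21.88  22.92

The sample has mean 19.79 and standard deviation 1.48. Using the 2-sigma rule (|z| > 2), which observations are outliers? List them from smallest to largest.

Cutoffs at x̄ ± 2s: 19.79 ± 2·1.48 = [16.83, 22.75].
22.92: z = 2.11, |z| > 2 → outlier.
Every other value lies within [16.83, 22.75].

22.92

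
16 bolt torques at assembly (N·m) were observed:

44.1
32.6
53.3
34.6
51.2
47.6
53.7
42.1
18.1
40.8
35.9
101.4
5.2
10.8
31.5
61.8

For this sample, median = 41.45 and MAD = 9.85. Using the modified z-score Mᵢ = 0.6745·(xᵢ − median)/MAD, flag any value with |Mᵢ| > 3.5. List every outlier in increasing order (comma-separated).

|Mᵢ| > 3.5 ⇔ |xᵢ − 41.45| > 3.5·9.85/0.6745 = 51.11.
So outliers lie outside [-9.66, 92.56].
101.4: M = 4.11 → outlier.

101.4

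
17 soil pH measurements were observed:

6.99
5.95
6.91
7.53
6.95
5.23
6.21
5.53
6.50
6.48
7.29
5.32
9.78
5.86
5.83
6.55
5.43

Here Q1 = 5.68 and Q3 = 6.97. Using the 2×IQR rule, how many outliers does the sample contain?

IQR = 1.29; fences at 5.68 − 2.58 = 3.10 and 6.97 + 2.58 = 9.55.
Outside the cutoffs: 9.78.

1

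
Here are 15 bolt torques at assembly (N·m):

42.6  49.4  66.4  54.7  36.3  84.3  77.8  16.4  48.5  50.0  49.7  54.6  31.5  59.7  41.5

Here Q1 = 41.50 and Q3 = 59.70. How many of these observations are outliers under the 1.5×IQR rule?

0

IQR = 18.20; fences at 41.50 − 27.30 = 14.20 and 59.70 + 27.30 = 87.00.
Every value lies within the cutoffs.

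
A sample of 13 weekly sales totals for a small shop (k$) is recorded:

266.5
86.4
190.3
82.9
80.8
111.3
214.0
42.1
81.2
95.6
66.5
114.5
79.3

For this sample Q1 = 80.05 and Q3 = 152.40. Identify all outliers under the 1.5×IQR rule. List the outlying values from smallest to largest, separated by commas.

266.5

IQR = Q3 − Q1 = 152.40 − 80.05 = 72.35.
Lower fence = Q1 − 1.5·IQR = 80.05 − 108.525 = -28.475.
Upper fence = Q3 + 1.5·IQR = 152.40 + 108.525 = 260.925.
266.5 > 260.925 → outlier.
All remaining values lie within [-28.475, 260.925].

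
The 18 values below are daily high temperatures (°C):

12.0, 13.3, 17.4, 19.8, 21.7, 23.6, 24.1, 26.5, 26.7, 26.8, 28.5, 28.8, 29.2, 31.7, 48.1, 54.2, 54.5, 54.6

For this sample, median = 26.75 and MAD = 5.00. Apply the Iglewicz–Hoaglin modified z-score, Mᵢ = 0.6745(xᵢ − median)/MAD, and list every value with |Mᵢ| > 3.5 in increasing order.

54.2, 54.5, 54.6

|Mᵢ| > 3.5 ⇔ |xᵢ − 26.75| > 3.5·5.00/0.6745 = 25.95.
So outliers lie outside [0.80, 52.70].
54.2: M = 3.70 → outlier.
54.5: M = 3.74 → outlier.
54.6: M = 3.76 → outlier.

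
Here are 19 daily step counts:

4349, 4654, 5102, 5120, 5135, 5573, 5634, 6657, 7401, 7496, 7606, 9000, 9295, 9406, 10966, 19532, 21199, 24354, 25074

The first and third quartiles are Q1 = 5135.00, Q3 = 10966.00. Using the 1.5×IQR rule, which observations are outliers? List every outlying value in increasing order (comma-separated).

IQR = Q3 − Q1 = 10966.00 − 5135.00 = 5831.00.
Lower fence = Q1 − 1.5·IQR = 5135.00 − 8746.50 = -3611.50.
Upper fence = Q3 + 1.5·IQR = 10966.00 + 8746.50 = 19712.50.
21199 > 19712.50 → outlier.
24354 > 19712.50 → outlier.
25074 > 19712.50 → outlier.
All remaining values lie within [-3611.50, 19712.50].

21199, 24354, 25074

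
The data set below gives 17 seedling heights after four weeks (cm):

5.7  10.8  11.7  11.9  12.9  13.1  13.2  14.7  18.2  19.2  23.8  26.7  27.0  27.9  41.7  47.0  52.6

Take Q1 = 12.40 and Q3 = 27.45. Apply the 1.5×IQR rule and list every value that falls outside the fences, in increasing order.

52.6

IQR = Q3 − Q1 = 27.45 − 12.40 = 15.05.
Lower fence = Q1 − 1.5·IQR = 12.40 − 22.575 = -10.175.
Upper fence = Q3 + 1.5·IQR = 27.45 + 22.575 = 50.025.
52.6 > 50.025 → outlier.
All remaining values lie within [-10.175, 50.025].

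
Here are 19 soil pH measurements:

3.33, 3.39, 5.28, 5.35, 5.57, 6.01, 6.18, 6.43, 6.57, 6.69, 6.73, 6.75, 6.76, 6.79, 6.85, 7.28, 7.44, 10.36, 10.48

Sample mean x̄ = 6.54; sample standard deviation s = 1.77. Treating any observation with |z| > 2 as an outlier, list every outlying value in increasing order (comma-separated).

Cutoffs at x̄ ± 2s: 6.54 ± 2·1.77 = [3.00, 10.08].
10.36: z = 2.16, |z| > 2 → outlier.
10.48: z = 2.23, |z| > 2 → outlier.
Every other value lies within [3.00, 10.08].

10.36, 10.48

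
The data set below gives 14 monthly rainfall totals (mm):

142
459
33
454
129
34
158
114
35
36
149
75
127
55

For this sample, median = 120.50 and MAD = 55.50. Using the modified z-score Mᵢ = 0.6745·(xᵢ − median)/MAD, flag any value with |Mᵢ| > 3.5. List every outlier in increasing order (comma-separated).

|Mᵢ| > 3.5 ⇔ |xᵢ − 120.50| > 3.5·55.50/0.6745 = 287.99.
So outliers lie outside [-167.49, 408.49].
454: M = 4.05 → outlier.
459: M = 4.11 → outlier.

454, 459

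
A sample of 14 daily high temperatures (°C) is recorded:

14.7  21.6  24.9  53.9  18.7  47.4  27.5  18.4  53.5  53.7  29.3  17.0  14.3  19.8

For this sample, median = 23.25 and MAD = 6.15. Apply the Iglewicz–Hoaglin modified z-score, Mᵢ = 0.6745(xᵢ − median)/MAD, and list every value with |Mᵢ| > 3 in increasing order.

|Mᵢ| > 3 ⇔ |xᵢ − 23.25| > 3·6.15/0.6745 = 27.35.
So outliers lie outside [-4.10, 50.60].
53.5: M = 3.32 → outlier.
53.7: M = 3.34 → outlier.
53.9: M = 3.36 → outlier.

53.5, 53.7, 53.9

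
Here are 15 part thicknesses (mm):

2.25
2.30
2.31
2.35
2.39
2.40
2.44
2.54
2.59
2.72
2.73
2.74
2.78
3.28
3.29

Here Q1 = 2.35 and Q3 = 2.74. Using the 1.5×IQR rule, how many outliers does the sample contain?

IQR = 0.39; fences at 2.35 − 0.585 = 1.765 and 2.74 + 0.585 = 3.325.
Every value lies within the cutoffs.

0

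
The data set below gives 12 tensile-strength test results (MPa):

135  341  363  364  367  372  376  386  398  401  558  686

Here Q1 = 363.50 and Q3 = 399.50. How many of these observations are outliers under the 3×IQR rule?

IQR = 36.00; fences at 363.50 − 108.00 = 255.50 and 399.50 + 108.00 = 507.50.
Outside the cutoffs: 135, 558, 686.

3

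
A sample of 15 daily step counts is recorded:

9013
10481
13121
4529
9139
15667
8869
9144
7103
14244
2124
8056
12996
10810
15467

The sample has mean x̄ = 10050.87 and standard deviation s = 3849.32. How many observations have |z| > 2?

Cutoffs: x̄ ± 2s = [2352.23, 17749.51].
Outside the cutoffs: 2124.

1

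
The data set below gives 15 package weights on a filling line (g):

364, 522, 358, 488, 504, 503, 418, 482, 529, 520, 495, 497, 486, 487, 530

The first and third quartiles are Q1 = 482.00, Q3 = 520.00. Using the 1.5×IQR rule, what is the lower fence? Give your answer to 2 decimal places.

IQR = Q3 − Q1 = 520.00 − 482.00 = 38.00.
Lower fence = Q1 − 1.5·IQR = 482.00 − 57.00 = 425.00.
Upper fence = Q3 + 1.5·IQR = 520.00 + 57.00 = 577.00.

425.00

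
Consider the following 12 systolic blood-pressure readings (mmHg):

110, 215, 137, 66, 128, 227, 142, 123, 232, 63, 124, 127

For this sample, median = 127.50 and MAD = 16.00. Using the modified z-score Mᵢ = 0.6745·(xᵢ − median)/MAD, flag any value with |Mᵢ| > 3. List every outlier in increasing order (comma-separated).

215, 227, 232

|Mᵢ| > 3 ⇔ |xᵢ − 127.50| > 3·16.00/0.6745 = 71.16.
So outliers lie outside [56.34, 198.66].
215: M = 3.69 → outlier.
227: M = 4.19 → outlier.
232: M = 4.41 → outlier.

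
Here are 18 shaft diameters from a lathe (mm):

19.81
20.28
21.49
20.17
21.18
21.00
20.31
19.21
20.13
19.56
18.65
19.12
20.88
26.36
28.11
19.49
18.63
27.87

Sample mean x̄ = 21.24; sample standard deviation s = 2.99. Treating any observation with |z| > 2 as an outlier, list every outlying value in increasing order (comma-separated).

27.87, 28.11

Cutoffs at x̄ ± 2s: 21.24 ± 2·2.99 = [15.26, 27.22].
27.87: z = 2.22, |z| > 2 → outlier.
28.11: z = 2.30, |z| > 2 → outlier.
Every other value lies within [15.26, 27.22].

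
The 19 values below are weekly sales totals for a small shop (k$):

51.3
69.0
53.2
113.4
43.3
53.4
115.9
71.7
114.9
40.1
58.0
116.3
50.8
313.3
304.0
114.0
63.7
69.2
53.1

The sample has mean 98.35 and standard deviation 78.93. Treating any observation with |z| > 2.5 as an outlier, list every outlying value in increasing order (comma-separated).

Cutoffs at x̄ ± 2.5s: 98.35 ± 2.5·78.93 = [-98.975, 295.675].
304.0: z = 2.61, |z| > 2.5 → outlier.
313.3: z = 2.72, |z| > 2.5 → outlier.
Every other value lies within [-98.975, 295.675].

304.0, 313.3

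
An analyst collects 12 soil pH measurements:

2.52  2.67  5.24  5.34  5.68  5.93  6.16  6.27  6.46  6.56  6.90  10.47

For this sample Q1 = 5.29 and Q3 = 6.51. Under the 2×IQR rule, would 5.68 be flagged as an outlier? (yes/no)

IQR = Q3 − Q1 = 6.51 − 5.29 = 1.22.
Lower fence = Q1 − 2·IQR = 5.29 − 2.44 = 2.85.
Upper fence = Q3 + 2·IQR = 6.51 + 2.44 = 8.95.
5.68 lies within [2.85, 8.95].

no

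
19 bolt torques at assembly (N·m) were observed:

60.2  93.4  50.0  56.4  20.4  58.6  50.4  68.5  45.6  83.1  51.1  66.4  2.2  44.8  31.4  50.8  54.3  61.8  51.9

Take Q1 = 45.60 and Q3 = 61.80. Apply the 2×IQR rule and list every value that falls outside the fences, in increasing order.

2.2

IQR = Q3 − Q1 = 61.80 − 45.60 = 16.20.
Lower fence = Q1 − 2·IQR = 45.60 − 32.40 = 13.20.
Upper fence = Q3 + 2·IQR = 61.80 + 32.40 = 94.20.
2.2 < 13.20 → outlier.
All remaining values lie within [13.20, 94.20].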